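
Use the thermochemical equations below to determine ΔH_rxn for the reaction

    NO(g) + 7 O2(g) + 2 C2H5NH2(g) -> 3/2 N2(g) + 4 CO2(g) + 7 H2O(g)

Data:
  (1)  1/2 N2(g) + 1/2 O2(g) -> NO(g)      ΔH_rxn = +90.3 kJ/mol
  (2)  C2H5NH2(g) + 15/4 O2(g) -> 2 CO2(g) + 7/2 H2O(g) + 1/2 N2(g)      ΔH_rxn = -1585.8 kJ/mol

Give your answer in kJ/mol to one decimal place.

ΔH_rxn = -3261.9 kJ/mol

(1) reversed: -90.3 kJ/mol
(2) × 2: (2)·(-1585.8) = -3171.6 kJ/mol
ΔH_rxn = (-1)·(+90.3) + (2)·(-1585.8) = -3261.9 kJ/mol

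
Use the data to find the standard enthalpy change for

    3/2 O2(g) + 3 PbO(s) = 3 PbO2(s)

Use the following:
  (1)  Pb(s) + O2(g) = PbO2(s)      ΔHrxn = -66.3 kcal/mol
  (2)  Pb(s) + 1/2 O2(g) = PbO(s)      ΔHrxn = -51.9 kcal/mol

(1) × 3 (×3 to match 3 PbO2(s) in the target): (3)·(-66.3) = -198.9 kcal/mol
(2) reversed and × 3 (PbO(s) must end up as a reactant; ×3 to match 3 PbO(s) in the target): (-3)·(-51.9) = +155.7 kcal/mol
Summing the manipulated equations, ΔHrxn = (3)·(-66.3) + (-3)·(-51.9) = -43.2 kcal/mol

ΔHrxn = -43.2 kcal/mol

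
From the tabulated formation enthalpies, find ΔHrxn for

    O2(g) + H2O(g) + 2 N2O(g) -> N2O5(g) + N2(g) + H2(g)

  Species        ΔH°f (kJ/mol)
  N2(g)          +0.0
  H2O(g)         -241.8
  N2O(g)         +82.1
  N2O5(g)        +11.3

ΔHrxn = 88.9 kJ/mol

Products: 1·(+11.3) + 1·(+0.0) + 1·(+0.0) = +11.3
Reactants: 1·(+0.0) + 1·(-241.8) + 2·(+82.1) = -77.6
ΔHrxn = (+11.3) − (-77.6) = 88.9 kJ/mol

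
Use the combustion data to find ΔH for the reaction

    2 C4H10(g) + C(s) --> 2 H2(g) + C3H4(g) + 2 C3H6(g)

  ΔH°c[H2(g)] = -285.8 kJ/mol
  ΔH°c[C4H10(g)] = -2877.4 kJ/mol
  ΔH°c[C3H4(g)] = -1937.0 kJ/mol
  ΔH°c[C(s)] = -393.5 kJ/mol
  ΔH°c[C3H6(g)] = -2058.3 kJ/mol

ΔH = 476.9 kJ/mol

With combustion enthalpies, reactants minus products:
= [2·(-2877.4) + 1·(-393.5)] − [2·(-285.8) + 1·(-1937.0) + 2·(-2058.3)]
= 476.9 kJ/mol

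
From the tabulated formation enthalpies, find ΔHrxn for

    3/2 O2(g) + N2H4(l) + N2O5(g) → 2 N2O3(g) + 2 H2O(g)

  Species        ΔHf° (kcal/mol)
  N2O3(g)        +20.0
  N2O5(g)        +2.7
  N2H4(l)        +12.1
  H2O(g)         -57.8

Products: 2·(+20.0) + 2·(-57.8) = -75.6
Reactants: 3/2·(+0.0) + 1·(+12.1) + 1·(+2.7) = +14.8
ΔHrxn = (-75.6) − (+14.8) = -90.4 kcal/mol

ΔHrxn = -90.4 kcal/mol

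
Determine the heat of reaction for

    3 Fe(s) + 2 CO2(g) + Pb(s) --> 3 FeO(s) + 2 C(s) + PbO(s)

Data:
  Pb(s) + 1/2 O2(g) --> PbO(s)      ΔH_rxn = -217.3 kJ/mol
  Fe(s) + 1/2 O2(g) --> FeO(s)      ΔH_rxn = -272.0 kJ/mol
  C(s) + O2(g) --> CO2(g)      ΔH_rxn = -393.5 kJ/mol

ΔH_rxn = -246.3 kJ/mol

equation 1 as written (PbO(s) already on the product side): -217.3 kJ/mol
equation 2 × 3 (×3 to match 3 FeO(s) in the target): (3)·(-272.0) = -816.0 kJ/mol
equation 3 reversed and × 2 (CO2(g) must end up as a reactant; ×2 to match 2 CO2(g) in the target): (-2)·(-393.5) = +787.0 kJ/mol
ΔH_rxn = (1)·(-217.3) + (3)·(-272.0) + (-2)·(-393.5) = -246.3 kJ/mol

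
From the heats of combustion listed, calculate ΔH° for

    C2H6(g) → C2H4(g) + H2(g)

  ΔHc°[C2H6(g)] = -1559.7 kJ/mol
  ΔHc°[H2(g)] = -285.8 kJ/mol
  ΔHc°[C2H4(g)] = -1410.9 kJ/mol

With combustion enthalpies, reactants minus products:
= [1·(-1559.7)] − [1·(-1410.9) + 1·(-285.8)]
= 137.0 kJ/mol

ΔH° = 137.0 kJ/mol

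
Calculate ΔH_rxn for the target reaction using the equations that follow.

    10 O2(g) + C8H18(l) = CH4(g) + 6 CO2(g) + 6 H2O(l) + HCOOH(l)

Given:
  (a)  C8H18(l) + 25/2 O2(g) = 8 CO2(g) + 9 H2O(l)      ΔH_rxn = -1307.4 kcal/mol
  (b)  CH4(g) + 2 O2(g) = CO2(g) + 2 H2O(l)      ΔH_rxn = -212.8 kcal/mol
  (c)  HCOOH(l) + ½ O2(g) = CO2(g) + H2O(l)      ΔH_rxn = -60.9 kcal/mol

ΔH_rxn = -1033.7 kcal/mol

(a) as written (C8H18(l) already on the reactant side): -1307.4 kcal/mol
(b) reversed (reverse to put CH4(g) on the product side): +212.8 kcal/mol
(c) reversed (reverse to put HCOOH(l) on the product side): +60.9 kcal/mol
By Hess's law, ΔH_rxn = (-1307.4) + (+212.8) + (+60.9) = -1033.7 kcal/mol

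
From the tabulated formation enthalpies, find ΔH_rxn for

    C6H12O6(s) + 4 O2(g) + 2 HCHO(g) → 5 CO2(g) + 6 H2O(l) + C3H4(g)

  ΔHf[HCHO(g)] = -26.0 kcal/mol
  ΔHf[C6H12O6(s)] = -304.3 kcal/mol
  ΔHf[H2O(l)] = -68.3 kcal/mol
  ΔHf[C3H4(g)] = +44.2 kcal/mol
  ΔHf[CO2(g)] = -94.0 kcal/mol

ΔH_rxn = -479.3 kcal/mol

ΔH°rxn = Σ nΔHf°(products) − Σ nΔHf°(reactants).
Products: 5·(-94.0) + 6·(-68.3) + 1·(+44.2) = -835.6
Reactants: 1·(-304.3) + 4·(+0.0) + 2·(-26.0) = -356.3
ΔH_rxn = (-835.6) − (-356.3) = -479.3 kcal/mol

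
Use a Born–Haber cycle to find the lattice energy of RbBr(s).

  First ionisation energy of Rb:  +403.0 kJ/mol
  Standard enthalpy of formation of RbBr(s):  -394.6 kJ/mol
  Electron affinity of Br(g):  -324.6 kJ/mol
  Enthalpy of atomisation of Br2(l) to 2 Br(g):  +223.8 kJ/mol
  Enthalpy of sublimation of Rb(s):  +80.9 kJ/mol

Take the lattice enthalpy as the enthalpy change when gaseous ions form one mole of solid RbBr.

ΔHf° = 1·ΔHsub + 1·(ΣIE) + 1/2·D(Br2) + 1·EA + U
-394.6 = 1·(+80.9) + 1·(+403.0) + 1/2·(+223.8) + 1·(-324.6) + U
U = -394.6 − (+271.2) = -665.8 kJ/mol

U = -665.8 kJ/mol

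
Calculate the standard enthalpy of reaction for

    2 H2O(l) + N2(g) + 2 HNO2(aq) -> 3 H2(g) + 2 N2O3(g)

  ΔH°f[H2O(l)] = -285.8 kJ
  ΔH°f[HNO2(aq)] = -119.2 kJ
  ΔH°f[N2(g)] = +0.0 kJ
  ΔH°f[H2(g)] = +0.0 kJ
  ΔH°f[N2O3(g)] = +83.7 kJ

Products: 3·(+0.0) + 2·(+83.7) = +167.4
Reactants: 2·(-285.8) + 1·(+0.0) + 2·(-119.2) = -810.0
ΔHrxn = (+167.4) − (-810.0) = 977.4 kJ

ΔHrxn = 977.4 kJ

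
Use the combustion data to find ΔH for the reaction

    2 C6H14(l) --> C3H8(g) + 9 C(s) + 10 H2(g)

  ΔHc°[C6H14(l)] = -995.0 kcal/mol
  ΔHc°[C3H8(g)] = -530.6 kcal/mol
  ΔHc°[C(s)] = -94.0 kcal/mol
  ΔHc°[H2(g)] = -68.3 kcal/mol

ΔH = 69.6 kcal/mol

With combustion enthalpies, reactants minus products:
= [2·(-995.0)] − [1·(-530.6) + 9·(-94.0) + 10·(-68.3)]
= 69.6 kcal/mol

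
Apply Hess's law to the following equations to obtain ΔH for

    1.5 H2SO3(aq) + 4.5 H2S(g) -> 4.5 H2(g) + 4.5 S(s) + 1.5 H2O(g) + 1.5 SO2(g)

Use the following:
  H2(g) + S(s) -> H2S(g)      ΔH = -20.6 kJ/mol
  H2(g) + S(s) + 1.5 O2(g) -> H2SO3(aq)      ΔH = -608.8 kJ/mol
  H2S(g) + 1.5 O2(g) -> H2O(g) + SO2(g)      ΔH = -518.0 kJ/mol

equation 1 reversed and × 3: (-3)·(-20.6) = +61.8 kJ/mol
equation 2 reversed and × 3/2: (-3/2)·(-608.8) = +913.2 kJ/mol
equation 3 × 3/2: (3/2)·(-518.0) = -777.0 kJ/mol
ΔH = (-3)·(-20.6) + (-3/2)·(-608.8) + (3/2)·(-518.0) = 198.0 kJ/mol

ΔH = 198.0 kJ/mol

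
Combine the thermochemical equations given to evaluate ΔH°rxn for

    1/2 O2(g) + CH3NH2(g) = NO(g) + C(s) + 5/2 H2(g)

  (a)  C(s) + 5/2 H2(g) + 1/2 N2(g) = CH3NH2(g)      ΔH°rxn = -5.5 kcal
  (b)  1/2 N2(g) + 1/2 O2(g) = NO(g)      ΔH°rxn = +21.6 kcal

(a) reversed (reverse to put CH3NH2(g) on the reactant side): +5.5 kcal
(b) as written (NO(g) already on the product side): +21.6 kcal
By Hess's law, ΔH°rxn = (-1)·(-5.5) + (1)·(+21.6) = 27.1 kcal

ΔH°rxn = 27.1 kcal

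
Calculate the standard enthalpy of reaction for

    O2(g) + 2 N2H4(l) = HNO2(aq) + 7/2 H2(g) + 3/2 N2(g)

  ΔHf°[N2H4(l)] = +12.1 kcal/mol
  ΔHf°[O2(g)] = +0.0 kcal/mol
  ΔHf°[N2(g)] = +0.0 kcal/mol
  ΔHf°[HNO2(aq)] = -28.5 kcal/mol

ΔHrxn = -52.7 kcal/mol

ΔH°rxn = Σ nΔHf°(products) − Σ nΔHf°(reactants).
Products: 1·(-28.5) + 7/2·(+0.0) + 3/2·(+0.0) = -28.5
Reactants: 1·(+0.0) + 2·(+12.1) = +24.2
ΔHrxn = (-28.5) − (+24.2) = -52.7 kcal/mol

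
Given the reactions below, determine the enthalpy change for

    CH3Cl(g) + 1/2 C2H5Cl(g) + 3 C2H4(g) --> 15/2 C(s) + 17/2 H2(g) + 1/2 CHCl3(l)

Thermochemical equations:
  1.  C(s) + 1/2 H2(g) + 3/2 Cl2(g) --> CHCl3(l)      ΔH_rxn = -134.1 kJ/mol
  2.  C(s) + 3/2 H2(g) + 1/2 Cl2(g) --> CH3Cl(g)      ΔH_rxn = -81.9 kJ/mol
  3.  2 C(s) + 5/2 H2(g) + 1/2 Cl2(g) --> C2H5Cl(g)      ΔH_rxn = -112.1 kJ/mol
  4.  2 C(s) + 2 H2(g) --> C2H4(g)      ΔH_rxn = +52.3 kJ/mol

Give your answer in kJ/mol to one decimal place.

eq. 1 × 1/2 (×1/2 to match 1/2 CHCl3(l) in the target): (1/2)·(-134.1) = -67.05 kJ/mol
eq. 2 reversed (reverse to put CH3Cl(g) on the reactant side): +81.9 kJ/mol
eq. 3 reversed and × 1/2 (reverse to put C2H5Cl(g) on the reactant side; ×1/2 to match 1/2 C2H5Cl(g) in the target): (-1/2)·(-112.1) = +56.05 kJ/mol
eq. 4 reversed and × 3 (reverse to put C2H4(g) on the reactant side; ×3 to match 3 C2H4(g) in the target): (-3)·(+52.3) = -156.9 kJ/mol
ΔH_rxn = (-67.05) + (+81.9) + (+56.05) + (-156.9) = -86.0 kJ/mol

ΔH_rxn = -86.0 kJ/mol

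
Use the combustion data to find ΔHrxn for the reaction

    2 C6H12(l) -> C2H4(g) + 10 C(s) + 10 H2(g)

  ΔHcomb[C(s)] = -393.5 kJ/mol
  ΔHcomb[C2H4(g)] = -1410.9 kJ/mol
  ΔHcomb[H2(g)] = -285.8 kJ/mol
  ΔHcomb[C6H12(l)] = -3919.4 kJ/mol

With combustion enthalpies, reactants minus products:
= [2·(-3919.4)] − [1·(-1410.9) + 10·(-393.5) + 10·(-285.8)]
= 365.1 kJ/mol

ΔHrxn = 365.1 kJ/mol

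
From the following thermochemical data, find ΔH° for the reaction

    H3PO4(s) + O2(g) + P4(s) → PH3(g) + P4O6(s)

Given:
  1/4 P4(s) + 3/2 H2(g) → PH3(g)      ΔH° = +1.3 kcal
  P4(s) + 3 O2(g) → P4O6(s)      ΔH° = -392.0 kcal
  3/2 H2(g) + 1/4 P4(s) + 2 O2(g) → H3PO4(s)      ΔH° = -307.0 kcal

ΔH° = -83.7 kcal

equation 1 as written: +1.3 kcal
equation 2 as written: -392.0 kcal
equation 3 reversed: +307.0 kcal
Combining the equations, ΔH° = (1)·(+1.3) + (1)·(-392.0) + (-1)·(-307.0) = -83.7 kcal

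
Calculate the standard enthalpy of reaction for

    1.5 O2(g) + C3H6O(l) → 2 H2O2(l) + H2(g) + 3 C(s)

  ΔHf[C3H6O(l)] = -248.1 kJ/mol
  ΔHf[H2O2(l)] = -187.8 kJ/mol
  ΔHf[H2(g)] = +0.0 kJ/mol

ΔH°rxn = Σ nΔHf°(products) − Σ nΔHf°(reactants).
Products: 2·(-187.8) + 1·(+0.0) + 3·(+0.0) = -375.6
Reactants: 3/2·(+0.0) + 1·(-248.1) = -248.1
ΔH°rxn = (-375.6) − (-248.1) = -127.5 kJ/mol

ΔH°rxn = -127.5 kJ/mol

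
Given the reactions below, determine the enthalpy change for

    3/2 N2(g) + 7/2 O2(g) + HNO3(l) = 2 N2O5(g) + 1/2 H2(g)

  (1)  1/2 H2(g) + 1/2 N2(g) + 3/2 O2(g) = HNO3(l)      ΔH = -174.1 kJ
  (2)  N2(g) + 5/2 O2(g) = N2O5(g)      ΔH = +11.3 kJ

(1) reversed (HNO3(l) must end up as a reactant): +174.1 kJ
(2) × 2 (×2 to match 2 N2O5(g) in the target): (2)·(+11.3) = +22.6 kJ
Combining the equations, ΔH = (+174.1) + (+22.6) = 196.7 kJ

ΔH = 196.7 kJ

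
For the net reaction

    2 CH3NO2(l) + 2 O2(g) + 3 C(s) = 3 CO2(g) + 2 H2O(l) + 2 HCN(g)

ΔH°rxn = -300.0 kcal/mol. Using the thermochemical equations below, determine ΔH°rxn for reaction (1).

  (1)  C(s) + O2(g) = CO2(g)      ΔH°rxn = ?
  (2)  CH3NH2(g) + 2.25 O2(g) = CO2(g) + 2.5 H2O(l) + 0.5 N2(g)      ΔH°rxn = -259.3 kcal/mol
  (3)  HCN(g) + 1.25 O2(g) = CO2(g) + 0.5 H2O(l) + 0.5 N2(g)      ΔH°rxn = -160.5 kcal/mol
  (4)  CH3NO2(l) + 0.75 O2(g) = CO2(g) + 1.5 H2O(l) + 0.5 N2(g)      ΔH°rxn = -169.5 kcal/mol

ΔH°rxn = -94.0 kcal/mol

(1) × 3 (×3 to match 3 C(s) in the target): contributes 3·x
(2): not needed (CH3NH2(g) appears nowhere else).
(3) reversed and × 2 (HCN(g) must end up as a product; scale by 2 for the 2 HCN(g)): (-2)·(-160.5) = +321.0 kcal/mol
(4) × 2 (×2 to match 2 CH3NO2(l) in the target): (2)·(-169.5) = -339.0 kcal/mol
-300.0 = (+321.0) + (-339.0) + 3·x
x = (-300.0 − (-18.0)) / (3) = -94.0 kcal/mol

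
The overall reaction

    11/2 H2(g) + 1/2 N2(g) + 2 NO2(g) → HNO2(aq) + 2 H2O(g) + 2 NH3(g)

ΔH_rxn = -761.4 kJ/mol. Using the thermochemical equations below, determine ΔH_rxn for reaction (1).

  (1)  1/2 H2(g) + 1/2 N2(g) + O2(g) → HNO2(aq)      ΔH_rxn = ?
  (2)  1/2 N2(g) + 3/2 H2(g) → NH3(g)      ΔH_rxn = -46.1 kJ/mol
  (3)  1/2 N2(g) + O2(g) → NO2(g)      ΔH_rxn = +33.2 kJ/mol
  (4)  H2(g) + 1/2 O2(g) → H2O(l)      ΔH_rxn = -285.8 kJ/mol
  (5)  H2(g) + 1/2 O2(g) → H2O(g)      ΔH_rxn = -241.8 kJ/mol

(1) as written: contributes x
(2) × 2: (2)·(-46.1) = -92.2 kJ/mol
(3) reversed and × 2: (-2)·(+33.2) = -66.4 kJ/mol
(4): not needed.
(5) × 2: (2)·(-241.8) = -483.6 kJ/mol
-761.4 = (-92.2) + (-66.4) + (-483.6) + x
x = (-761.4 − (-642.2)) / (1) = -119.2 kJ/mol

ΔH_rxn = -119.2 kJ/mol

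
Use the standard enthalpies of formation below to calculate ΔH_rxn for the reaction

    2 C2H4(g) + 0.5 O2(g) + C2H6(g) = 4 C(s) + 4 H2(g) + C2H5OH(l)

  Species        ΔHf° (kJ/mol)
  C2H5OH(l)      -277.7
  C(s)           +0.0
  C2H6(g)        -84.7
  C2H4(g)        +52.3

ΔH_rxn = -297.6 kJ/mol

Products: 4·(+0.0) + 4·(+0.0) + 1·(-277.7) = -277.7
Reactants: 2·(+52.3) + 1/2·(+0.0) + 1·(-84.7) = +19.9
ΔH_rxn = (-277.7) − (+19.9) = -297.6 kJ/mol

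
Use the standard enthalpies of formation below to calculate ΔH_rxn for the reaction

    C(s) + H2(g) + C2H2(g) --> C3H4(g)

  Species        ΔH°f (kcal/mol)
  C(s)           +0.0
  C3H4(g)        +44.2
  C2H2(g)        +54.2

ΔH°rxn = Σ nΔHf°(products) − Σ nΔHf°(reactants).
Products: 1·(+44.2) = +44.2
Reactants: 1·(+0.0) + 1·(+0.0) + 1·(+54.2) = +54.2
ΔH_rxn = (+44.2) − (+54.2) = -10.0 kcal/mol

ΔH_rxn = -10.0 kcal/mol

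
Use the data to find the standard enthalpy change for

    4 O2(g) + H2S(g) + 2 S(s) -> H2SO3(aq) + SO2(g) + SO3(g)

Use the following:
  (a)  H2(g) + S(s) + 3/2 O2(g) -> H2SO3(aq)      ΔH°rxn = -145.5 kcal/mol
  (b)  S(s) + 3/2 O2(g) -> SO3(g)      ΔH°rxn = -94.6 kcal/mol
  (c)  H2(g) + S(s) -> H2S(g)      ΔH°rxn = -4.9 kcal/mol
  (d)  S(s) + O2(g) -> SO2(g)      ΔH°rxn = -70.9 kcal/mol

ΔH°rxn = -306.1 kcal/mol

(a) as written: -145.5 kcal/mol
(b) as written: -94.6 kcal/mol
(c) reversed: +4.9 kcal/mol
(d) as written: -70.9 kcal/mol
Summing the manipulated equations, ΔH°rxn = (1)·(-145.5) + (1)·(-94.6) + (-1)·(-4.9) + (1)·(-70.9) = -306.1 kcal/mol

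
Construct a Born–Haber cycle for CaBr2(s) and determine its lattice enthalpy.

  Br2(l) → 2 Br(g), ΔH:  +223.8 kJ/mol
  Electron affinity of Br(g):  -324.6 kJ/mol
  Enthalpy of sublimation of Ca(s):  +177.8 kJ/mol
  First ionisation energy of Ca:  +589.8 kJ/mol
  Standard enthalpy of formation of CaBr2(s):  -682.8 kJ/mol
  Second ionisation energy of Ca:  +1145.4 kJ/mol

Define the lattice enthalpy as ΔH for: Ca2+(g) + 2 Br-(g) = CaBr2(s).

ΔHf° = 1·ΔHsub + 1·(ΣIE) + 1·D(Br2) + 2·EA + U
-682.8 = 1·(+177.8) + 1·(+1735.2) + 1·(+223.8) + 2·(-324.6) + U
U = -682.8 − (+1487.6) = -2170.4 kJ/mol

U = -2170.4 kJ/mol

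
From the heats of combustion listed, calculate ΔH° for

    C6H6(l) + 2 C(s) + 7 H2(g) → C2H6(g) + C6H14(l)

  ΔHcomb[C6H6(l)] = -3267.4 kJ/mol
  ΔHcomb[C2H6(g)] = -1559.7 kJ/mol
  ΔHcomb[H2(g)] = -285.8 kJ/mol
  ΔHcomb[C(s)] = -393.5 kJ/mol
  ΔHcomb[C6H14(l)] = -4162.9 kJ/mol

Using ΔH = Σ nΔHc°(reactants) − Σ nΔHc°(products):
= [1·(-3267.4) + 2·(-393.5) + 7·(-285.8)] − [1·(-1559.7) + 1·(-4162.9)]
= -332.4 kJ/mol

ΔH° = -332.4 kJ/mol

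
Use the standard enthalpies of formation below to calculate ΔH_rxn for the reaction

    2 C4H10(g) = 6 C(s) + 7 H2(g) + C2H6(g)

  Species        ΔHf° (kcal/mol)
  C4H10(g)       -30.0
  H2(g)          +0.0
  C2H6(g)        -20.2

ΔH_rxn = 39.8 kcal/mol

Products: 6·(+0.0) + 7·(+0.0) + 1·(-20.2) = -20.2
Reactants: 2·(-30.0) = -60.0
ΔH_rxn = (-20.2) − (-60.0) = 39.8 kcal/mol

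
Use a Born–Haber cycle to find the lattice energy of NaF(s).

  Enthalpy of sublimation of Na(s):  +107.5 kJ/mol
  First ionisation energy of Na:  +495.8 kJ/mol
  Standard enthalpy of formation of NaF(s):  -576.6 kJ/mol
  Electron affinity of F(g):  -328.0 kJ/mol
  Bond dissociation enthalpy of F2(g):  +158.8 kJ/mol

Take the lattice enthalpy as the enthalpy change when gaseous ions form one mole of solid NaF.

ΔHf° = 1·ΔHsub + 1·(ΣIE) + 1/2·D(F2) + 1·EA + U
-576.6 = 1·(+107.5) + 1·(+495.8) + 1/2·(+158.8) + 1·(-328.0) + U
U = -576.6 − (+354.7) = -931.3 kJ/mol

U = -931.3 kJ/mol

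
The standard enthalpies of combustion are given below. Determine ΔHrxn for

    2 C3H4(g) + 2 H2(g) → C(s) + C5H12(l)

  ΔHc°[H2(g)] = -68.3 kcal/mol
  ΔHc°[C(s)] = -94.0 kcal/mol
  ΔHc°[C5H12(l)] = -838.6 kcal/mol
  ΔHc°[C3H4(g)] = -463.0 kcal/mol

Using ΔH = Σ nΔHc°(reactants) − Σ nΔHc°(products):
= [2·(-463.0) + 2·(-68.3)] − [1·(-94.0) + 1·(-838.6)]
= -130.0 kcal/mol

ΔHrxn = -130.0 kcal/mol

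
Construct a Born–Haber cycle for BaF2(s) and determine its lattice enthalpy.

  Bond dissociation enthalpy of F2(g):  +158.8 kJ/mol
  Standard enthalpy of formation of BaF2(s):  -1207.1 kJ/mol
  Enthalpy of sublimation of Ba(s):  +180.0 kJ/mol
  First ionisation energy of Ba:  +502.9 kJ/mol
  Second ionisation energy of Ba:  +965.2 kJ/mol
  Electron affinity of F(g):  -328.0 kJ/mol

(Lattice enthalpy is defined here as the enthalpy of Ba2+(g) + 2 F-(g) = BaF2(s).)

ΔHf° = 1·ΔHsub + 1·(ΣIE) + 1·D(F2) + 2·EA + U
-1207.1 = 1·(+180.0) + 1·(+1468.1) + 1·(+158.8) + 2·(-328.0) + U
U = -1207.1 − (+1150.9) = -2358.0 kJ/mol

U = -2358.0 kJ/mol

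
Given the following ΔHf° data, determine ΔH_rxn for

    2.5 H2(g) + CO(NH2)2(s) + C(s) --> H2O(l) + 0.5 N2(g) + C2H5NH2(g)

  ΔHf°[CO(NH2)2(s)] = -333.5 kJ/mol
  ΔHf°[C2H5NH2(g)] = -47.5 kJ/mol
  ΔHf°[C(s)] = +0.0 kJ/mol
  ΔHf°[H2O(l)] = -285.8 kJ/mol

ΔH_rxn = 0.2 kJ/mol

Products: 1·(-285.8) + 1/2·(+0.0) + 1·(-47.5) = -333.3
Reactants: 5/2·(+0.0) + 1·(-333.5) + 1·(+0.0) = -333.5
ΔH_rxn = (-333.3) − (-333.5) = 0.2 kJ/mol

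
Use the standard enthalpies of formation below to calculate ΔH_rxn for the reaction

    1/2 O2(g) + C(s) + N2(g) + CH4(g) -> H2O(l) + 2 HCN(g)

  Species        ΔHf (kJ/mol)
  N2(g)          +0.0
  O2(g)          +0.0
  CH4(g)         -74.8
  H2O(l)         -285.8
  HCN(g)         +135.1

ΔH_rxn = 59.2 kJ/mol

Products: 1·(-285.8) + 2·(+135.1) = -15.6
Reactants: 1/2·(+0.0) + 1·(+0.0) + 1·(+0.0) + 1·(-74.8) = -74.8
ΔH_rxn = (-15.6) − (-74.8) = 59.2 kJ/mol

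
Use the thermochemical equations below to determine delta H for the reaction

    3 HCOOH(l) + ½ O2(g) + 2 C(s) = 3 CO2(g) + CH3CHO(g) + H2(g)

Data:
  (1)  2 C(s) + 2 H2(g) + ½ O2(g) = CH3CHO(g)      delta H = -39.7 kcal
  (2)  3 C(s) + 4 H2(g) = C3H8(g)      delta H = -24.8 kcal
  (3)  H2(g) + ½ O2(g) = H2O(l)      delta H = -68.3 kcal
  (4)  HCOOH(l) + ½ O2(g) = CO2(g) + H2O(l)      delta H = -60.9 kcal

delta H = -17.5 kcal

(1) as written (CH3CHO(g) already on the product side): -39.7 kcal
(2): not needed (C3H8(g) appears nowhere else).
(3) reversed and × 3: (-3)·(-68.3) = +204.9 kcal
(4) × 3 (×3 to match 3 HCOOH(l) in the target): (3)·(-60.9) = -182.7 kcal
delta H = (1)·(-39.7) + (-3)·(-68.3) + (3)·(-60.9) = -17.5 kcal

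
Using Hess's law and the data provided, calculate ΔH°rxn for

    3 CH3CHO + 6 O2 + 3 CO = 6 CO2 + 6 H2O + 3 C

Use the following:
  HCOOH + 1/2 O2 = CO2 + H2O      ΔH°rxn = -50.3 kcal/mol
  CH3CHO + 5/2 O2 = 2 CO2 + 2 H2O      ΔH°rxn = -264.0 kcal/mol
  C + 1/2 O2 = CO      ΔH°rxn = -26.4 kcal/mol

equation 1: not needed.
equation 2 × 3: (3)·(-264.0) = -792.0 kcal/mol
equation 3 reversed and × 3: (-3)·(-26.4) = +79.2 kcal/mol
ΔH°rxn = (3)·(-264.0) + (-3)·(-26.4) = -712.8 kcal/mol

ΔH°rxn = -712.8 kcal/mol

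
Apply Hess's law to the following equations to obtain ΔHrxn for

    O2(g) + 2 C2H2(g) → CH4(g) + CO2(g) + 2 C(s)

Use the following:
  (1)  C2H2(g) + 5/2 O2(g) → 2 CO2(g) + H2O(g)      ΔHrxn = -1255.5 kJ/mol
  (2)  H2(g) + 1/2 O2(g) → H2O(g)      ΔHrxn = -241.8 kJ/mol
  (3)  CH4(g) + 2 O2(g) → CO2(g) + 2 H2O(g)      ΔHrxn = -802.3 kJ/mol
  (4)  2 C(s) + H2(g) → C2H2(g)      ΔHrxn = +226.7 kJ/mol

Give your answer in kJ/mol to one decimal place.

ΔHrxn = -921.7 kJ/mol

(1) as written: -1255.5 kJ/mol
(2) as written: -241.8 kJ/mol
(3) reversed: +802.3 kJ/mol
(4) reversed: -226.7 kJ/mol
Combining the equations, ΔHrxn = (-1255.5) + (-241.8) + (+802.3) + (-226.7) = -921.7 kJ/mol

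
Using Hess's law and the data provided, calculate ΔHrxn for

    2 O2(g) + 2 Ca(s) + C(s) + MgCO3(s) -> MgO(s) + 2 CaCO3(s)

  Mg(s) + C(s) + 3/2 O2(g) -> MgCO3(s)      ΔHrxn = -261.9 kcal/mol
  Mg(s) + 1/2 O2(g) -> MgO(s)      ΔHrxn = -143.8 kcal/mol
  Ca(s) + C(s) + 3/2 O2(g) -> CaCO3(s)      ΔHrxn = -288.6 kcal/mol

ΔHrxn = -459.1 kcal/mol

equation 1 reversed: +261.9 kcal/mol
equation 2 as written: -143.8 kcal/mol
equation 3 × 2: (2)·(-288.6) = -577.2 kcal/mol
ΔHrxn = (+261.9) + (-143.8) + (-577.2) = -459.1 kcal/mol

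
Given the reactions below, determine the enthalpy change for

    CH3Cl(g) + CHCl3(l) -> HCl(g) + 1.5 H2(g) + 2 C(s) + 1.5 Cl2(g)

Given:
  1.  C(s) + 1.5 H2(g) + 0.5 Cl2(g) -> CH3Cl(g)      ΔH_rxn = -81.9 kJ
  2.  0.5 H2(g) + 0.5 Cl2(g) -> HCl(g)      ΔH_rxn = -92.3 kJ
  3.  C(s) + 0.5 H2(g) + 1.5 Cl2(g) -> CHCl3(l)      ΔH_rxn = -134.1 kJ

eq. 1 reversed: +81.9 kJ
eq. 2 as written: -92.3 kJ
eq. 3 reversed: +134.1 kJ
ΔH_rxn = (+81.9) + (-92.3) + (+134.1) = 123.7 kJ

ΔH_rxn = 123.7 kJ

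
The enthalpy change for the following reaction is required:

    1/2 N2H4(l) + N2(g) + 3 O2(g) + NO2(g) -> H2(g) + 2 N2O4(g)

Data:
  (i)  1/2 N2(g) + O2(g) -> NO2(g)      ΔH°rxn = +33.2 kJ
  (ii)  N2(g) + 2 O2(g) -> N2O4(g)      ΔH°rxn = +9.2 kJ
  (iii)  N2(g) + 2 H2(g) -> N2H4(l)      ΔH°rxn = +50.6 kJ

(i) reversed: -33.2 kJ
(ii) × 2: (2)·(+9.2) = +18.4 kJ
(iii) reversed and × 1/2: (-1/2)·(+50.6) = -25.3 kJ
Combining the equations, ΔH°rxn = (-33.2) + (+18.4) + (-25.3) = -40.1 kJ

ΔH°rxn = -40.1 kJ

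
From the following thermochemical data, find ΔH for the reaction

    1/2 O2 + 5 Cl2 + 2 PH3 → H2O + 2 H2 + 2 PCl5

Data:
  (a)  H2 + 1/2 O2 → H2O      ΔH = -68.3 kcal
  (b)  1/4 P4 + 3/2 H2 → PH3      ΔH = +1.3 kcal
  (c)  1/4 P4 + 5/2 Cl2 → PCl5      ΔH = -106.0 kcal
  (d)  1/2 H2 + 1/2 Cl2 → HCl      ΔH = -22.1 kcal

ΔH = -282.9 kcal

(a) as written: -68.3 kcal
(b) reversed and × 2: (-2)·(+1.3) = -2.6 kcal
(c) × 2: (2)·(-106.0) = -212.0 kcal
(d): not needed.
ΔH = (-68.3) + (-2.6) + (-212.0) = -282.9 kcal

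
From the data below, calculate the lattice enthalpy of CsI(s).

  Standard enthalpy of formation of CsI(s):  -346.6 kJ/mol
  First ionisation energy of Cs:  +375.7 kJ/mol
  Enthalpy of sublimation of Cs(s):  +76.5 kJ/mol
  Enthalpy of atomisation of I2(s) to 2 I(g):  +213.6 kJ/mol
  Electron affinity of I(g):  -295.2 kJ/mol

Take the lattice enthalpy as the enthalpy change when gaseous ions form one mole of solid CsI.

ΔHf° = 1·ΔHsub + 1·(ΣIE) + 1/2·D(I2) + 1·EA + U
-346.6 = 1·(+76.5) + 1·(+375.7) + 1/2·(+213.6) + 1·(-295.2) + U
U = -346.6 − (+263.8) = -610.4 kJ/mol

U = -610.4 kJ/mol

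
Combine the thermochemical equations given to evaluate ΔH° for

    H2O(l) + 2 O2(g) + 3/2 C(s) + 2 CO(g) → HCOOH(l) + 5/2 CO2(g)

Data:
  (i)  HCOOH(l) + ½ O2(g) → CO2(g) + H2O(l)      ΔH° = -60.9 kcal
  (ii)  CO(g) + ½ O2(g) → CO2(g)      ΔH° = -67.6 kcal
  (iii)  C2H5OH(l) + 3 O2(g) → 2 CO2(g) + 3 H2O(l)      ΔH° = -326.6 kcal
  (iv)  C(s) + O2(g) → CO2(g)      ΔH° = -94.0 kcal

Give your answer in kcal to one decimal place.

(i) reversed: +60.9 kcal
(ii) × 2: (2)·(-67.6) = -135.2 kcal
(iii): not needed.
(iv) × 3/2: (3/2)·(-94.0) = -141.0 kcal
ΔH° = (-1)·(-60.9) + (2)·(-67.6) + (3/2)·(-94.0) = -215.3 kcal

ΔH° = -215.3 kcal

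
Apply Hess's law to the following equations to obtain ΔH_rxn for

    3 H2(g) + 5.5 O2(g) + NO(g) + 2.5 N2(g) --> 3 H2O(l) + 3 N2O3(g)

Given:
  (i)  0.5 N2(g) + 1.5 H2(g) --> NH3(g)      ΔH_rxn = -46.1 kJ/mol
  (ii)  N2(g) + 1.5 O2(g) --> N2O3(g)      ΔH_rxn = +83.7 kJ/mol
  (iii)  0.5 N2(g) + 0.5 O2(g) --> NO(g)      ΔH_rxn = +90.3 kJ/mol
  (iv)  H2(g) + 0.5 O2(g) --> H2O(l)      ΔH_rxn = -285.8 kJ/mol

(i): not needed.
(ii) × 3: (3)·(+83.7) = +251.1 kJ/mol
(iii) reversed: -90.3 kJ/mol
(iv) × 3: (3)·(-285.8) = -857.4 kJ/mol
ΔH_rxn = (+251.1) + (-90.3) + (-857.4) = -696.6 kJ/mol

ΔH_rxn = -696.6 kJ/mol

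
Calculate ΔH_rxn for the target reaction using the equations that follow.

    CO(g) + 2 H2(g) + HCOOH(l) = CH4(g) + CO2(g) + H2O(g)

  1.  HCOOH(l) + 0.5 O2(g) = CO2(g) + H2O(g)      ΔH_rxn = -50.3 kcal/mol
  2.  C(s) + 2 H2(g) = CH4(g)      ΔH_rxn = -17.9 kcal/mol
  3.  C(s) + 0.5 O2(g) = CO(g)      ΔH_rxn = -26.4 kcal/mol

eq. 1 as written (HCOOH(l) already on the reactant side): -50.3 kcal/mol
eq. 2 as written (CH4(g) already on the product side): -17.9 kcal/mol
eq. 3 reversed (CO(g) must end up as a reactant): +26.4 kcal/mol
ΔH_rxn = (-50.3) + (-17.9) + (+26.4) = -41.8 kcal/mol

ΔH_rxn = -41.8 kcal/mol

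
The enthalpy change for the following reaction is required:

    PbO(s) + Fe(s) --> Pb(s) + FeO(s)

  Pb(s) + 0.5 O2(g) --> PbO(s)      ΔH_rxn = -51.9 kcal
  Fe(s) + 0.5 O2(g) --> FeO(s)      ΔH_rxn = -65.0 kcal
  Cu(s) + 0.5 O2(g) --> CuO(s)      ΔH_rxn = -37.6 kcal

equation 1 reversed: +51.9 kcal
equation 2 as written: -65.0 kcal
equation 3: not needed.
Combining the equations, ΔH_rxn = (-1)·(-51.9) + (1)·(-65.0) = -13.1 kcal

ΔH_rxn = -13.1 kcal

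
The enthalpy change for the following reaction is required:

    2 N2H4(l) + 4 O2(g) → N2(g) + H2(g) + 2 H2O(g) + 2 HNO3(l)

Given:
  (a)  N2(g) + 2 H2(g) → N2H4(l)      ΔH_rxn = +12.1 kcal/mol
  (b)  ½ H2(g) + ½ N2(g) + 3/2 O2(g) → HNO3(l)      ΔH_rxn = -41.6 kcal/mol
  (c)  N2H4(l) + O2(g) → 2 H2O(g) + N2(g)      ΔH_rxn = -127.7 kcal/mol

ΔH_rxn = -223.0 kcal/mol

(a) reversed: -12.1 kcal/mol
(b) × 2: (2)·(-41.6) = -83.2 kcal/mol
(c) as written: -127.7 kcal/mol
ΔH_rxn = (-12.1) + (-83.2) + (-127.7) = -223.0 kcal/mol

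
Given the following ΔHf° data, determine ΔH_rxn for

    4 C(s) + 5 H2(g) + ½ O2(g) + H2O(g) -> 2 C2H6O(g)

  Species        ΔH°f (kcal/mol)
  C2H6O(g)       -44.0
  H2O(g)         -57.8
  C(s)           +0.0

ΔH_rxn = -30.2 kcal/mol

ΔH°rxn = Σ nΔHf°(products) − Σ nΔHf°(reactants).
Products: 2·(-44.0) = -88.0
Reactants: 4·(+0.0) + 5·(+0.0) + 1/2·(+0.0) + 1·(-57.8) = -57.8
ΔH_rxn = (-88.0) − (-57.8) = -30.2 kcal/mol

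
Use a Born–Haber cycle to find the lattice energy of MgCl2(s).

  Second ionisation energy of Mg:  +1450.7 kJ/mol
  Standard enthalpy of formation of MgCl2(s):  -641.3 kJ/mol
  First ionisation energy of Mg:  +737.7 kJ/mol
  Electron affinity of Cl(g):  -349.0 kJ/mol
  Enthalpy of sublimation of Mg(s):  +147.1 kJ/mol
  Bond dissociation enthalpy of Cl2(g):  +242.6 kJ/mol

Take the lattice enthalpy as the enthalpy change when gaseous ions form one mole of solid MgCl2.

ΔHf° = 1·ΔHsub + 1·(ΣIE) + 1·D(Cl2) + 2·EA + U
-641.3 = 1·(+147.1) + 1·(+2188.4) + 1·(+242.6) + 2·(-349.0) + U
U = -641.3 − (+1880.1) = -2521.4 kJ/mol

U = -2521.4 kJ/mol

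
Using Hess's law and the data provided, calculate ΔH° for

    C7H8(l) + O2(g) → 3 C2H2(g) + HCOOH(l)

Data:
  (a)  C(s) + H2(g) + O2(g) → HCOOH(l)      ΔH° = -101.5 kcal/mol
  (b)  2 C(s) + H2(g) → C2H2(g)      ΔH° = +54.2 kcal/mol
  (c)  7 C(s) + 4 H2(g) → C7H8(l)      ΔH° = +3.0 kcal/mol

(a) as written: -101.5 kcal/mol
(b) × 3: (3)·(+54.2) = +162.6 kcal/mol
(c) reversed: -3.0 kcal/mol
ΔH° = (-101.5) + (+162.6) + (-3.0) = 58.1 kcal/mol

ΔH° = 58.1 kcal/mol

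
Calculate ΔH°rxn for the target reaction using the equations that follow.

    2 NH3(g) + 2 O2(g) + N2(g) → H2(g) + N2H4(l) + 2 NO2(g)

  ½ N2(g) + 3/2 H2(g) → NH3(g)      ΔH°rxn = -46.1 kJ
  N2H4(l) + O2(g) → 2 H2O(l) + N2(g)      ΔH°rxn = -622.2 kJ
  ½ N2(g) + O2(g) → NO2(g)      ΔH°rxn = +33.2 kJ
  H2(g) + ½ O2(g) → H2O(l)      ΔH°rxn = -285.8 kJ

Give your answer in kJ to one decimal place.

ΔH°rxn = 209.2 kJ

equation 1 reversed and × 2 (reverse to put NH3(g) on the reactant side; ×2 to match 2 NH3(g) in the target): (-2)·(-46.1) = +92.2 kJ
equation 2 reversed (reverse to put N2H4(l) on the product side): +622.2 kJ
equation 3 × 2 (scale by 2 for the 2 NO2(g)): (2)·(+33.2) = +66.4 kJ
equation 4 × 2: (2)·(-285.8) = -571.6 kJ
Summing the manipulated equations, ΔH°rxn = (-2)·(-46.1) + (-1)·(-622.2) + (2)·(+33.2) + (2)·(-285.8) = 209.2 kJ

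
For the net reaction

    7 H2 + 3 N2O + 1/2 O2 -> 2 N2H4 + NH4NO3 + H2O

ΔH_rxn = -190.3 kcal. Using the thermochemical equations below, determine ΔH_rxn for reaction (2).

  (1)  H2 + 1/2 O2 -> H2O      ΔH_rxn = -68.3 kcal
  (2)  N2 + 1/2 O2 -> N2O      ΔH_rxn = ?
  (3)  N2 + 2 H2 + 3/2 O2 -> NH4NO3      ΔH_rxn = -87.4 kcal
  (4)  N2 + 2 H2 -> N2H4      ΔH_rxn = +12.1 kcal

ΔH_rxn = 19.6 kcal

(1) as written: -68.3 kcal
(2) reversed and × 3: contributes −3·x
(3) as written: -87.4 kcal
(4) × 2: (2)·(+12.1) = +24.2 kcal
-190.3 = (-68.3) + (-87.4) + (+24.2) − 3·x
x = (-190.3 − (-131.5)) / (-3) = 19.6 kcal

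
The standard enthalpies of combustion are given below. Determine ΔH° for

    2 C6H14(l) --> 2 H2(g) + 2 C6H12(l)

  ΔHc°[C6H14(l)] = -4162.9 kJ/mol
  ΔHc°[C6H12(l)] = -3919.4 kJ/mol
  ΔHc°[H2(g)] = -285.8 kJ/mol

Using ΔH = Σ nΔHc°(reactants) − Σ nΔHc°(products):
= [2·(-4162.9)] − [2·(-285.8) + 2·(-3919.4)]
= 84.6 kJ/mol

ΔH° = 84.6 kJ/mol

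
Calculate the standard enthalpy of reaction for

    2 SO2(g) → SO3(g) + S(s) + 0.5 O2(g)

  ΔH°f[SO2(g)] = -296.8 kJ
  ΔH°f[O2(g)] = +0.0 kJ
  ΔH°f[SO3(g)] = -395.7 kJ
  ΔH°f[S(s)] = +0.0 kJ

ΔHrxn = 197.9 kJ

Products: 1·(-395.7) + 1·(+0.0) + 1/2·(+0.0) = -395.7
Reactants: 2·(-296.8) = -593.6
ΔHrxn = (-395.7) − (-593.6) = 197.9 kJ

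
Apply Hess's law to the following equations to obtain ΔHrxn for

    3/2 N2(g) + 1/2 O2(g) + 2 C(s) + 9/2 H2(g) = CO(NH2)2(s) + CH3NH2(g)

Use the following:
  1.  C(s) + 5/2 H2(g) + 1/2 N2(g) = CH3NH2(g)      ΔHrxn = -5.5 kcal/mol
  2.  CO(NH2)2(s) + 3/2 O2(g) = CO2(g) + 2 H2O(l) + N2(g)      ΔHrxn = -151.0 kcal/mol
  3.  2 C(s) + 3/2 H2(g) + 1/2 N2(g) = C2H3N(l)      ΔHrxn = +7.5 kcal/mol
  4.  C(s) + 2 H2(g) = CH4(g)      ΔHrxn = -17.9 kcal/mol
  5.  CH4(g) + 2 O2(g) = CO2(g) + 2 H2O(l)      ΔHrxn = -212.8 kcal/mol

eq. 1 as written (CH3NH2(g) already on the product side): -5.5 kcal/mol
eq. 2 reversed (reverse to put CO(NH2)2(s) on the product side): +151.0 kcal/mol
eq. 3: not needed (C2H3N(l) appears nowhere else).
eq. 4 as written: -17.9 kcal/mol
eq. 5 as written: -212.8 kcal/mol
ΔHrxn = (1)·(-5.5) + (-1)·(-151.0) + (1)·(-17.9) + (1)·(-212.8) = -85.2 kcal/mol

ΔHrxn = -85.2 kcal/mol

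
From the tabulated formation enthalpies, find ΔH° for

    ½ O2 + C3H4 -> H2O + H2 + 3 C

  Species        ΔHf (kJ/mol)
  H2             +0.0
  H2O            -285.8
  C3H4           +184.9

ΔH° = -470.7 kJ/mol

ΔH°rxn = Σ nΔHf°(products) − Σ nΔHf°(reactants).
Products: 1·(-285.8) + 1·(+0.0) + 3·(+0.0) = -285.8
Reactants: 1/2·(+0.0) + 1·(+184.9) = +184.9
ΔH° = (-285.8) − (+184.9) = -470.7 kJ/mol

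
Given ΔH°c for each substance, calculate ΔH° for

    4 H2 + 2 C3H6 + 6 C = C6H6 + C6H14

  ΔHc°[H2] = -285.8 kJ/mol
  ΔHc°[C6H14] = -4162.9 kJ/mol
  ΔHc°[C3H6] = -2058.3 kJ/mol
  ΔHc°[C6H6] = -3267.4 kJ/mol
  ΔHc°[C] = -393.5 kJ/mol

ΔH° = -190.5 kJ/mol

With combustion enthalpies, reactants minus products:
= [4·(-285.8) + 2·(-2058.3) + 6·(-393.5)] − [1·(-3267.4) + 1·(-4162.9)]
= -190.5 kJ/mol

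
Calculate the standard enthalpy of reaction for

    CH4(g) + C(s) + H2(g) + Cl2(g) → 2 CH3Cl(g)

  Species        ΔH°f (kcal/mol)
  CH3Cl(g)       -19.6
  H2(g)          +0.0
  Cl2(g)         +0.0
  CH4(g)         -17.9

ΔH°rxn = Σ nΔHf°(products) − Σ nΔHf°(reactants).
Products: 2·(-19.6) = -39.2
Reactants: 1·(-17.9) + 1·(+0.0) + 1·(+0.0) + 1·(+0.0) = -17.9
ΔH_rxn = (-39.2) − (-17.9) = -21.3 kcal/mol

ΔH_rxn = -21.3 kcal/mol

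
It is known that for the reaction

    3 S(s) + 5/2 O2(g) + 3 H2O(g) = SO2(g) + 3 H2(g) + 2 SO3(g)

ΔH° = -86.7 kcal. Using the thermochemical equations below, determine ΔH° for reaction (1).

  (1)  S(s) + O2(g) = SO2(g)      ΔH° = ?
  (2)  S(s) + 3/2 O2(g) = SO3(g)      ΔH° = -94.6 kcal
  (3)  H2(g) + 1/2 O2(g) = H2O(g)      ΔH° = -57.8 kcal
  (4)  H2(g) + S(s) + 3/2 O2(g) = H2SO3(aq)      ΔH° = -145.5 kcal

(1) as written: contributes x
(2) × 2: (2)·(-94.6) = -189.2 kcal
(3) reversed and × 3: (-3)·(-57.8) = +173.4 kcal
(4): not needed.
-86.7 = (-189.2) + (+173.4) + x
x = (-86.7 − (-15.8)) / (1) = -70.9 kcal

ΔH° = -70.9 kcal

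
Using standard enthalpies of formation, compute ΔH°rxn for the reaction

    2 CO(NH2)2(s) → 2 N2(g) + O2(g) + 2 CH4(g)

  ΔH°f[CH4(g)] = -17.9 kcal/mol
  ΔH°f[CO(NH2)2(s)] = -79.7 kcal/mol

ΔH°rxn = 123.6 kcal/mol

ΔH°rxn = Σ nΔHf°(products) − Σ nΔHf°(reactants).
Products: 2·(+0.0) + 1·(+0.0) + 2·(-17.9) = -35.8
Reactants: 2·(-79.7) = -159.4
ΔH°rxn = (-35.8) − (-159.4) = 123.6 kcal/mol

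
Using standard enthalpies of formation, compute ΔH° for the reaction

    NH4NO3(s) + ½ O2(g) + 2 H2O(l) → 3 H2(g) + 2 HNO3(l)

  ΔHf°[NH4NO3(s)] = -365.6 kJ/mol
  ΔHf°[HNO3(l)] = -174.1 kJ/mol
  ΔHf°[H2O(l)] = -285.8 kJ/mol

ΔH° = 589.0 kJ/mol

Products: 3·(+0.0) + 2·(-174.1) = -348.2
Reactants: 1·(-365.6) + 1/2·(+0.0) + 2·(-285.8) = -937.2
ΔH° = (-348.2) − (-937.2) = 589.0 kJ/mol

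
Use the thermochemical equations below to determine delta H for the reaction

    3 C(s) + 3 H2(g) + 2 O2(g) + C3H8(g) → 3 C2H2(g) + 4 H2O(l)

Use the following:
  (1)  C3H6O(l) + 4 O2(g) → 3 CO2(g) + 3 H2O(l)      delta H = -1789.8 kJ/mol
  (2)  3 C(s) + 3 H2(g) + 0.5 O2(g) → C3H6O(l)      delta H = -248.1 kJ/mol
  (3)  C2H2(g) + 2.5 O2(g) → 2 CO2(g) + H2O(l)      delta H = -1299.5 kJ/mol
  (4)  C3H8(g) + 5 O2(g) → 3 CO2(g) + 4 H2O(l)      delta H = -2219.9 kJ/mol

delta H = -359.3 kJ/mol

(1) as written: -1789.8 kJ/mol
(2) as written: -248.1 kJ/mol
(3) reversed and × 3: (-3)·(-1299.5) = +3898.5 kJ/mol
(4) as written: -2219.9 kJ/mol
delta H = (1)·(-1789.8) + (1)·(-248.1) + (-3)·(-1299.5) + (1)·(-2219.9) = -359.3 kJ/mol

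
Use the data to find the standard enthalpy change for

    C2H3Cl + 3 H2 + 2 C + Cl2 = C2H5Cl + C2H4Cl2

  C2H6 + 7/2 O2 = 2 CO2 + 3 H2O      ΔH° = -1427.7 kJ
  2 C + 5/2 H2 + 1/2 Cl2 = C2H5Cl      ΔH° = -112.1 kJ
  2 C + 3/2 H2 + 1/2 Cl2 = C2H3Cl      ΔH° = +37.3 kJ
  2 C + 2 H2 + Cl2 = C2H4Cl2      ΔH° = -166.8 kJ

ΔH° = -316.2 kJ

equation 1: not needed (O2 appears nowhere else).
equation 2 as written (C2H5Cl already on the product side): -112.1 kJ
equation 3 reversed (reverse to put C2H3Cl on the reactant side): -37.3 kJ
equation 4 as written (C2H4Cl2 already on the product side): -166.8 kJ
By Hess's law, ΔH° = (-112.1) + (-37.3) + (-166.8) = -316.2 kJ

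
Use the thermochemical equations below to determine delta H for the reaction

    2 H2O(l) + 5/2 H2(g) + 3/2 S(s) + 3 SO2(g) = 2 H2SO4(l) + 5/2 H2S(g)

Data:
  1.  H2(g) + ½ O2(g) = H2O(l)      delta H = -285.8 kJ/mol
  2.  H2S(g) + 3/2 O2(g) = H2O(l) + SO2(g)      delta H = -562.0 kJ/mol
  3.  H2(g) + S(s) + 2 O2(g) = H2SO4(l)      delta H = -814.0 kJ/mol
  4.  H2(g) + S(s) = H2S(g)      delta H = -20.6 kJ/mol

delta H = -217.5 kJ/mol

eq. 1 as written: -285.8 kJ/mol
eq. 2 reversed and × 3 (reverse to put SO2(g) on the reactant side; scale by 3 for the 3 SO2(g)): (-3)·(-562.0) = +1686.0 kJ/mol
eq. 3 × 2 (×2 to match 2 H2SO4(l) in the target): (2)·(-814.0) = -1628.0 kJ/mol
eq. 4 reversed and × 1/2: (-1/2)·(-20.6) = +10.3 kJ/mol
delta H = (-285.8) + (+1686.0) + (-1628.0) + (+10.3) = -217.5 kJ/mol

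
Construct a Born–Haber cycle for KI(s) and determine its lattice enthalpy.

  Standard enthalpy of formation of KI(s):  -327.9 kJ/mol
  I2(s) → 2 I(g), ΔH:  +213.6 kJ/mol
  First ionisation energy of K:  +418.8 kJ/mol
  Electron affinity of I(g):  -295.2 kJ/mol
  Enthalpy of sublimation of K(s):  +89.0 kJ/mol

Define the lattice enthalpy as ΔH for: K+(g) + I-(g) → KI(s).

ΔHf° = 1·ΔHsub + 1·(ΣIE) + 1/2·D(I2) + 1·EA + U
-327.9 = 1·(+89.0) + 1·(+418.8) + 1/2·(+213.6) + 1·(-295.2) + U
U = -327.9 − (+319.4) = -647.3 kJ/mol

U = -647.3 kJ/mol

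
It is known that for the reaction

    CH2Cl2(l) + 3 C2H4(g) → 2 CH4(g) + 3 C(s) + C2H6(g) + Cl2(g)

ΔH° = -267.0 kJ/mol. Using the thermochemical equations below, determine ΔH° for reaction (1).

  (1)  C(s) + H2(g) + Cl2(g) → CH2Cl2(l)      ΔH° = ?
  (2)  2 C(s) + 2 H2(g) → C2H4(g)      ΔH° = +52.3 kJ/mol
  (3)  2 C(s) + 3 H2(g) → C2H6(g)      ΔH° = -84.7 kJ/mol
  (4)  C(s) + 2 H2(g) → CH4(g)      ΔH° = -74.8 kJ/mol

(1) reversed: contributes −x
(2) reversed and × 3: (-3)·(+52.3) = -156.9 kJ/mol
(3) as written: -84.7 kJ/mol
(4) × 2: (2)·(-74.8) = -149.6 kJ/mol
-267.0 = (-156.9) + (-84.7) + (-149.6) − x
x = (-267.0 − (-391.2)) / (-1) = -124.2 kJ/mol

ΔH° = -124.2 kJ/mol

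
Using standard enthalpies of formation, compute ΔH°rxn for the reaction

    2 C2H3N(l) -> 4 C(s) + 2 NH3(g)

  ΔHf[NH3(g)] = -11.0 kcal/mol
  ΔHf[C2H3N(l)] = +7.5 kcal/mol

ΔH°rxn = -37.0 kcal/mol

Products: 4·(+0.0) + 2·(-11.0) = -22.0
Reactants: 2·(+7.5) = +15.0
ΔH°rxn = (-22.0) − (+15.0) = -37.0 kcal/mol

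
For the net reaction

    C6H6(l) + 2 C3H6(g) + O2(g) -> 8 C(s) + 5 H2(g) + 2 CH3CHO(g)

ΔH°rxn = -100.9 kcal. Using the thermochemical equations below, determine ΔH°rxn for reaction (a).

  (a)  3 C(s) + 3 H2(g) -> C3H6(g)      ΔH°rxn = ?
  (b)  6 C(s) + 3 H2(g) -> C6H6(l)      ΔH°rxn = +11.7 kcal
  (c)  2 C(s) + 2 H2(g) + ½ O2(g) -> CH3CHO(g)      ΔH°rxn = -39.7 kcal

(a) reversed and × 2: contributes −2·x
(b) reversed: -11.7 kcal
(c) × 2: (2)·(-39.7) = -79.4 kcal
-100.9 = (-11.7) + (-79.4) − 2·x
x = (-100.9 − (-91.1)) / (-2) = 4.9 kcal

ΔH°rxn = 4.9 kcal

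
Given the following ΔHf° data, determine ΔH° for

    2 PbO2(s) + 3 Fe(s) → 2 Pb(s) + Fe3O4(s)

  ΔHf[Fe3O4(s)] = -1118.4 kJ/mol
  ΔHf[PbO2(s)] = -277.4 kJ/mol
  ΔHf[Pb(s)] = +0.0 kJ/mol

ΔH°rxn = Σ nΔHf°(products) − Σ nΔHf°(reactants).
Products: 2·(+0.0) + 1·(-1118.4) = -1118.4
Reactants: 2·(-277.4) + 3·(+0.0) = -554.8
ΔH° = (-1118.4) − (-554.8) = -563.6 kJ/mol

ΔH° = -563.6 kJ/mol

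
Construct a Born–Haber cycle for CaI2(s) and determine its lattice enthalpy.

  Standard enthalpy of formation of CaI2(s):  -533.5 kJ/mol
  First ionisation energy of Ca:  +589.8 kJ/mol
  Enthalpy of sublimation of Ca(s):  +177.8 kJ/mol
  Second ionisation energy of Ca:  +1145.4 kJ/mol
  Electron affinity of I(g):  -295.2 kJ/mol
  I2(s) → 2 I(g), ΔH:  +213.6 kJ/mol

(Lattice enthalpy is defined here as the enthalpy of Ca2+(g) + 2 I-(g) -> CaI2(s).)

ΔHf° = 1·ΔHsub + 1·(ΣIE) + 1·D(I2) + 2·EA + U
-533.5 = 1·(+177.8) + 1·(+1735.2) + 1·(+213.6) + 2·(-295.2) + U
U = -533.5 − (+1536.2) = -2069.7 kJ/mol

U = -2069.7 kJ/mol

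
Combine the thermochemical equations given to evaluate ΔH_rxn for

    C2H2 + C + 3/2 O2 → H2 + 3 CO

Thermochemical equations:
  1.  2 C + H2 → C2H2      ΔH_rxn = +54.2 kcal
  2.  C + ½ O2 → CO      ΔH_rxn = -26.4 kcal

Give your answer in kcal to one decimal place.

eq. 1 reversed (C2H2 must end up as a reactant): -54.2 kcal
eq. 2 × 3 (scale by 3 for the 3 CO): (3)·(-26.4) = -79.2 kcal
By Hess's law, ΔH_rxn = (-54.2) + (-79.2) = -133.4 kcal

ΔH_rxn = -133.4 kcal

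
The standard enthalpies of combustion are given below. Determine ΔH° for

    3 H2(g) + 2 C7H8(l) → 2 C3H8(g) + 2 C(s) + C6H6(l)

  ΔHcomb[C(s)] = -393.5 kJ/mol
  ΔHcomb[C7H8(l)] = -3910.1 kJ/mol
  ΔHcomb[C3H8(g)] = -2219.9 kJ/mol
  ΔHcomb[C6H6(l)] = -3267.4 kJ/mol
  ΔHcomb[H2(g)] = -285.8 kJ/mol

With combustion enthalpies, reactants minus products:
= [3·(-285.8) + 2·(-3910.1)] − [2·(-2219.9) + 2·(-393.5) + 1·(-3267.4)]
= -183.4 kJ/mol

ΔH° = -183.4 kJ/mol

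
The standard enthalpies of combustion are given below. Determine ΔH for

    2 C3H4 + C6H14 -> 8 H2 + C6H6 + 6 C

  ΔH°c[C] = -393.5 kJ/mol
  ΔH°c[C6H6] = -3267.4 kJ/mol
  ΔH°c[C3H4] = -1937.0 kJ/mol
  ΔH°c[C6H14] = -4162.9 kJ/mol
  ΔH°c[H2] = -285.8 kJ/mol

Using ΔH = Σ nΔHc°(reactants) − Σ nΔHc°(products):
= [2·(-1937.0) + 1·(-4162.9)] − [8·(-285.8) + 1·(-3267.4) + 6·(-393.5)]
= -122.1 kJ/mol

ΔH = -122.1 kJ/mol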